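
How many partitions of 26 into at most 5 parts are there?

427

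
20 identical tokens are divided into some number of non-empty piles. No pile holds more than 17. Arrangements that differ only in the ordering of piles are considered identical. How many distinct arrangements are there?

Systematic enumeration (by largest part, then next-largest, …) yields 623.

623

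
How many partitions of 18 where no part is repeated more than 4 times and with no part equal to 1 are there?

80

Direct enumeration gives 80 partitions.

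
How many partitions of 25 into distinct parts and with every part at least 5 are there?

The partitions of 25 that satisfy the conditions:
25
5+20
6+19
7+18
8+17
9+16
10+15
11+14
5+6+14
12+13
5+7+13
5+8+12
6+7+12
5+9+11
6+8+11
6+9+10
7+8+10
That's 17 in total.

17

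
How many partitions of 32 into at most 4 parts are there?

Systematic enumeration (by largest part, then next-largest, …) yields 351.

351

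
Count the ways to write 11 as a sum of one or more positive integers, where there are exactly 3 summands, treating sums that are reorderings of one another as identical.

10

The partitions of 11 that satisfy the conditions:
1, 1, 9
1, 2, 8
1, 3, 7
2, 2, 7
1, 4, 6
2, 3, 6
1, 5, 5
2, 4, 5
3, 3, 5
3, 4, 4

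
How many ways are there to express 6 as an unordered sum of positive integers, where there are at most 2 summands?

They are:
6
5,1
4,2
3,3
Counting gives 4.

4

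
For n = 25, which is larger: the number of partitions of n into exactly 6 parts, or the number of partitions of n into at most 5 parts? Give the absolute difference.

Partitions of 25 into exactly 6 parts: 235.
Partitions of 25 into at most 5 parts: 377.
|235 − 377| = 142.

142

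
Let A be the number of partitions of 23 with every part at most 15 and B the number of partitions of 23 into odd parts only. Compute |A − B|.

Partitions of 23 with every part at most 15: 1210.
Partitions of 23 into odd parts only: 104.
|1210 − 104| = 1106.

1106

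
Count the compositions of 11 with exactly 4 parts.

Equivalently, choose which 3 of the 10 gaps become plus signs: C(10,3) = 120.

120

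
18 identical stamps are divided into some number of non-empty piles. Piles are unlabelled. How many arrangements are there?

Enumerating by decreasing first part gives 385 partitions in all.

385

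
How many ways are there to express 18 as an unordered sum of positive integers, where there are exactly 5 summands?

There are too many to list fully; the first 12 (by largest part) are:
14+1+1+1+1
13+2+1+1+1
12+3+1+1+1
12+2+2+1+1
11+4+1+1+1
11+3+2+1+1
11+2+2+2+1
10+5+1+1+1
10+4+2+1+1
10+3+3+1+1
10+3+2+2+1
10+2+2+2+2
…and 45 more, for 57 total.

57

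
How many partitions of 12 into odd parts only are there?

Enumerating:
11, 1
9, 3
9, 1, 1, 1
7, 5
7, 3, 1, 1
7, 1, 1, 1, 1, 1
5, 5, 1, 1
5, 3, 3, 1
5, 3, 1, 1, 1, 1
5, 1, 1, 1, 1, 1, 1, 1
3, 3, 3, 3
3, 3, 3, 1, 1, 1
3, 3, 1, 1, 1, 1, 1, 1
3, 1, 1, 1, 1, 1, 1, 1, 1, 1
1, 1, 1, 1, 1, 1, 1, 1, 1, 1, 1, 1
Counting gives 15.

15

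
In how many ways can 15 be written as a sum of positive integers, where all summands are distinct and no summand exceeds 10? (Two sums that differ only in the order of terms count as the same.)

20

They are:
5 + 10
1 + 4 + 10
2 + 3 + 10
6 + 9
1 + 5 + 9
2 + 4 + 9
1 + 2 + 3 + 9
7 + 8
1 + 6 + 8
2 + 5 + 8
3 + 4 + 8
1 + 2 + 4 + 8
2 + 6 + 7
3 + 5 + 7
1 + 2 + 5 + 7
1 + 3 + 4 + 7
4 + 5 + 6
1 + 3 + 5 + 6
2 + 3 + 4 + 6
1 + 2 + 3 + 4 + 5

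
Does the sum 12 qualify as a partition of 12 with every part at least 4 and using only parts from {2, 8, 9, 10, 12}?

Yes

The parts sum to 12, and the condition 'every summand is at least 4' holds; the condition 'each summand belongs to {2, 8, 9, 10, 12}' holds.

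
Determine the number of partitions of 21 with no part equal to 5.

There are 561 such partitions.

561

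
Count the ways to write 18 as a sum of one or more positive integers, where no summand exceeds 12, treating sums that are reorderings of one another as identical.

There are 366 such partitions.

366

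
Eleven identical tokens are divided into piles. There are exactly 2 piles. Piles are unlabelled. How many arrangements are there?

5

The partitions of 11 that satisfy the conditions:
10+1
9+2
8+3
7+4
6+5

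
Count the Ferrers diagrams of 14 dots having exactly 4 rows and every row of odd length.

Enumerating:
1,1,1,11
1,1,3,9
1,1,5,7
1,3,3,7
1,3,5,5
3,3,3,5
That's 6 in total.

6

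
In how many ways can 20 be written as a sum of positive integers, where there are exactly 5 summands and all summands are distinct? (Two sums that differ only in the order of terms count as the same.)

They are:
10,4,3,2,1
9,5,3,2,1
8,6,3,2,1
8,5,4,2,1
7,6,4,2,1
7,5,4,3,1
6,5,4,3,2
Counting gives 7.

7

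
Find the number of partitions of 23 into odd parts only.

104

Enumerating by decreasing first part gives 104 partitions in all.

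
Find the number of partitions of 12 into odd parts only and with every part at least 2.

3

The partitions of 12 that satisfy the conditions:
3 + 9
5 + 7
3 + 3 + 3 + 3
Counting gives 3.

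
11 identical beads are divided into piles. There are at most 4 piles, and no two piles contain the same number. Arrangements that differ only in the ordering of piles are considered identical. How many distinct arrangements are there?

12

The partitions of 11 that satisfy the conditions:
11
10+1
9+2
8+3
8+2+1
7+4
7+3+1
6+5
6+4+1
6+3+2
5+4+2
5+3+2+1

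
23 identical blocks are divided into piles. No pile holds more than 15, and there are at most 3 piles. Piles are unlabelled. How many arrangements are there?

36

There are too many to list fully; the first 12 (by largest part) are:
15, 8
15, 7, 1
15, 6, 2
15, 5, 3
15, 4, 4
14, 9
14, 8, 1
14, 7, 2
14, 6, 3
14, 5, 4
13, 10
13, 9, 1
…and 24 more, for 36 total.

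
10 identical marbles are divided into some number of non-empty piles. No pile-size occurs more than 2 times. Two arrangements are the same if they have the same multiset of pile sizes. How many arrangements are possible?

22

The partitions of 10 that satisfy the conditions:
10
9,1
8,2
8,1,1
7,3
7,2,1
6,4
6,3,1
6,2,2
6,2,1,1
5,5
5,4,1
5,3,2
5,3,1,1
5,2,2,1
4,4,2
4,4,1,1
4,3,3
4,3,2,1
4,2,2,1,1
3,3,2,2
3,3,2,1,1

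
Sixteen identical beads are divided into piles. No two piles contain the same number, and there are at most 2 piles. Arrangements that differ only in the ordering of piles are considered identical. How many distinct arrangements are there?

8

Enumerating:
16
15+1
14+2
13+3
12+4
11+5
10+6
9+7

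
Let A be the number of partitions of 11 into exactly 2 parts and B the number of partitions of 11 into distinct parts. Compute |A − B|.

7

Partitions of 11 into exactly 2 parts: 5.
Partitions of 11 into distinct parts: 12.
|5 − 12| = 7.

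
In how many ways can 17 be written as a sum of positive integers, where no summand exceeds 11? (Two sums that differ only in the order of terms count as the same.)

Direct enumeration gives 278 partitions.

278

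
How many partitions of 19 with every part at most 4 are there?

A full systematic count gives 94.

94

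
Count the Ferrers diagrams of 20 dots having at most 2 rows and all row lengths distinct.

10

Listing the qualifying partitions of 20:
20
19 + 1
18 + 2
17 + 3
16 + 4
15 + 5
14 + 6
13 + 7
12 + 8
11 + 9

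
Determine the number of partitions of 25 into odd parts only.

There are 142 such partitions.

142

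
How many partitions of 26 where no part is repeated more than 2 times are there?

617

Direct enumeration gives 617 partitions.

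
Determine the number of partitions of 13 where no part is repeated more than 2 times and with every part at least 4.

Enumerating:
13
9 + 4
8 + 5
7 + 6
5 + 4 + 4

5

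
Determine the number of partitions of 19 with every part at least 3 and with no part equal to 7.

A partial list (first 12 by largest part):
19
3 + 16
4 + 15
5 + 14
6 + 13
3 + 3 + 13
3 + 4 + 12
8 + 11
3 + 5 + 11
4 + 4 + 11
9 + 10
3 + 6 + 10
…and 18 more, for 30 total.

30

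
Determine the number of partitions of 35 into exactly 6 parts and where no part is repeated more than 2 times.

712

Enumerating by decreasing first part gives 712 partitions in all.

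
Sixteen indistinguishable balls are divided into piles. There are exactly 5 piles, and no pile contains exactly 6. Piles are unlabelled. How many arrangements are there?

28

A partial list (first 12 by largest part):
12, 1, 1, 1, 1
11, 2, 1, 1, 1
10, 3, 1, 1, 1
10, 2, 2, 1, 1
9, 4, 1, 1, 1
9, 3, 2, 1, 1
9, 2, 2, 2, 1
8, 5, 1, 1, 1
8, 4, 2, 1, 1
8, 3, 3, 1, 1
8, 3, 2, 2, 1
8, 2, 2, 2, 2
…and 16 more, for 28 total.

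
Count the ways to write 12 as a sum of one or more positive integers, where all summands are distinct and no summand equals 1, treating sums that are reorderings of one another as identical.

They are:
12
10+2
9+3
8+4
7+5
7+3+2
6+4+2
5+4+3

8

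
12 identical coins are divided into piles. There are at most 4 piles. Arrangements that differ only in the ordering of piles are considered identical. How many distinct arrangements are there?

34

There are too many to list fully; the first 12 (by largest part) are:
12
11 + 1
10 + 2
10 + 1 + 1
9 + 3
9 + 2 + 1
9 + 1 + 1 + 1
8 + 4
8 + 3 + 1
8 + 2 + 2
8 + 2 + 1 + 1
7 + 5
…and 22 more, for 34 total.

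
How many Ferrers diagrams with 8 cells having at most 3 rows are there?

Listing the qualifying partitions of 8:
8
7+1
6+2
6+1+1
5+3
5+2+1
4+4
4+3+1
4+2+2
3+3+2
Counting gives 10.

10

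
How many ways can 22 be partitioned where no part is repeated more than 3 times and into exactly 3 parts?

40

A partial list (first 12 by largest part):
20, 1, 1
19, 2, 1
18, 3, 1
18, 2, 2
17, 4, 1
17, 3, 2
16, 5, 1
16, 4, 2
16, 3, 3
15, 6, 1
15, 5, 2
15, 4, 3
…and 28 more, for 40 total.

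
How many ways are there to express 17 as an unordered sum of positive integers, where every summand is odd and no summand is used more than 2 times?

12

Enumerating:
17
1 + 1 + 15
1 + 3 + 13
1 + 5 + 11
3 + 3 + 11
1 + 7 + 9
3 + 5 + 9
1 + 1 + 3 + 3 + 9
3 + 7 + 7
5 + 5 + 7
1 + 1 + 3 + 5 + 7
1 + 3 + 3 + 5 + 5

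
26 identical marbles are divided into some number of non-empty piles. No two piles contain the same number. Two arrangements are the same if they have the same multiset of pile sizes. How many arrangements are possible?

165

Counting exhaustively, 165 partitions satisfy the conditions.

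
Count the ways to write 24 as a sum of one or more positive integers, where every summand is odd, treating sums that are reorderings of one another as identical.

Direct enumeration gives 122 partitions.

122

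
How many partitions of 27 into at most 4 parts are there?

225

There are 225 such partitions.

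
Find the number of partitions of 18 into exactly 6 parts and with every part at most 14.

58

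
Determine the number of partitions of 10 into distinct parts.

Enumerating:
10
9, 1
8, 2
7, 3
7, 2, 1
6, 4
6, 3, 1
5, 4, 1
5, 3, 2
4, 3, 2, 1

10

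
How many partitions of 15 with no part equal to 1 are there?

41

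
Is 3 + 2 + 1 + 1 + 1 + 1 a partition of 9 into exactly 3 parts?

No

The parts sum to 9, and the condition 'there are exactly 3 summands' is violated.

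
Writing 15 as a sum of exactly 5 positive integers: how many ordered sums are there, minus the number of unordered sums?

Ordered (compositions into 5 parts): C(14,4) = 1001.
Unordered (partitions into 5 parts): 30.
Difference: 1001 − 30 = 971.

971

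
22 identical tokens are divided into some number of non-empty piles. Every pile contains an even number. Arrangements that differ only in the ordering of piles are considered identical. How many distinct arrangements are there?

There are too many to list fully; the first 12 (by largest part) are:
22
20+2
18+4
18+2+2
16+6
16+4+2
16+2+2+2
14+8
14+6+2
14+4+4
14+4+2+2
14+2+2+2+2
…and 44 more, for 56 total.

56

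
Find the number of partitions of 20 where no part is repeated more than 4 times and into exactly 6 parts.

87

Direct enumeration gives 87 partitions.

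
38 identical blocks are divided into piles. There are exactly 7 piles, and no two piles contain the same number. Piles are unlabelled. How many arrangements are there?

38

A partial list (first 12 by largest part):
1,2,3,4,5,6,17
1,2,3,4,5,7,16
1,2,3,4,5,8,15
1,2,3,4,6,7,15
1,2,3,4,5,9,14
1,2,3,4,6,8,14
1,2,3,5,6,7,14
1,2,3,4,5,10,13
1,2,3,4,6,9,13
1,2,3,4,7,8,13
1,2,3,5,6,8,13
1,2,4,5,6,7,13
…and 26 more, for 38 total.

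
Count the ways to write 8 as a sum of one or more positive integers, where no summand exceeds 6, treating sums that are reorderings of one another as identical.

Enumerating:
6, 2
6, 1, 1
5, 3
5, 2, 1
5, 1, 1, 1
4, 4
4, 3, 1
4, 2, 2
4, 2, 1, 1
4, 1, 1, 1, 1
3, 3, 2
3, 3, 1, 1
3, 2, 2, 1
3, 2, 1, 1, 1
3, 1, 1, 1, 1, 1
2, 2, 2, 2
2, 2, 2, 1, 1
2, 2, 1, 1, 1, 1
2, 1, 1, 1, 1, 1, 1
1, 1, 1, 1, 1, 1, 1, 1

20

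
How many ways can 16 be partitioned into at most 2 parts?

9

Listing the qualifying partitions of 16:
16
1,15
2,14
3,13
4,12
5,11
6,10
7,9
8,8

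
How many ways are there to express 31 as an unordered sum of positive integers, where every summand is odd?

340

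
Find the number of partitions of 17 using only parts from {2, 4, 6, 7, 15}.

6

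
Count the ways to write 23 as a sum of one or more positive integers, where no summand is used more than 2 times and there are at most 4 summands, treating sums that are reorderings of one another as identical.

Enumerating by decreasing first part gives 143 partitions in all.

143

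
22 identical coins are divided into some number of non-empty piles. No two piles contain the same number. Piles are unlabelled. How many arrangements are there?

Counting exhaustively, 89 partitions satisfy the conditions.

89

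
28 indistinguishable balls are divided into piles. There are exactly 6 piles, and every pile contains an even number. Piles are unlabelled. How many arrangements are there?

The partitions of 28 that satisfy the conditions:
18, 2, 2, 2, 2, 2
16, 4, 2, 2, 2, 2
14, 6, 2, 2, 2, 2
14, 4, 4, 2, 2, 2
12, 8, 2, 2, 2, 2
12, 6, 4, 2, 2, 2
12, 4, 4, 4, 2, 2
10, 10, 2, 2, 2, 2
10, 8, 4, 2, 2, 2
10, 6, 6, 2, 2, 2
10, 6, 4, 4, 2, 2
10, 4, 4, 4, 4, 2
8, 8, 6, 2, 2, 2
8, 8, 4, 4, 2, 2
8, 6, 6, 4, 2, 2
8, 6, 4, 4, 4, 2
8, 4, 4, 4, 4, 4
6, 6, 6, 6, 2, 2
6, 6, 6, 4, 4, 2
6, 6, 4, 4, 4, 4
That's 20 in total.

20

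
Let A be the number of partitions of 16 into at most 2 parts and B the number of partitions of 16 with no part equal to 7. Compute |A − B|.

192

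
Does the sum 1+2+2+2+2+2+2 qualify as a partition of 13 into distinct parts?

The parts sum to 13, and the condition 'all summands are distinct' is violated.

No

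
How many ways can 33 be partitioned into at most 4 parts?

Counting exhaustively, 378 partitions satisfy the conditions.

378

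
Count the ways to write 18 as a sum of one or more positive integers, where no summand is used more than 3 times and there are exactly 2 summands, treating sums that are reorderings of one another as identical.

9

The partitions of 18 that satisfy the conditions:
17+1
16+2
15+3
14+4
13+5
12+6
11+7
10+8
9+9
That's 9 in total.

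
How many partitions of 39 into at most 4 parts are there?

588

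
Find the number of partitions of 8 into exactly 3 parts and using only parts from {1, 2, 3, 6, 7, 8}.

They are:
6+1+1
3+3+2
That's 2 in total.

2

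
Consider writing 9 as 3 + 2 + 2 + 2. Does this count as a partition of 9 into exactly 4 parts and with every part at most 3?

The parts sum to 9, and the condition 'there are exactly 4 summands' holds; the condition 'no summand exceeds 3' holds.

Yes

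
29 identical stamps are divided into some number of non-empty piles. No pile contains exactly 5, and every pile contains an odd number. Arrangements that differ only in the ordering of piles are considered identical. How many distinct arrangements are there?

134

There are 134 such partitions.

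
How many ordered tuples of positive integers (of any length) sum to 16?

32768

Each of the 15 gaps between 16 units is either a break or not: 2^15 = 32768.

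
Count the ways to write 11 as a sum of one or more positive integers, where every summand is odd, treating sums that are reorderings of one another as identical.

Listing the qualifying partitions of 11:
11
9+1+1
7+3+1
7+1+1+1+1
5+5+1
5+3+3
5+3+1+1+1
5+1+1+1+1+1+1
3+3+3+1+1
3+3+1+1+1+1+1
3+1+1+1+1+1+1+1+1
1+1+1+1+1+1+1+1+1+1+1

12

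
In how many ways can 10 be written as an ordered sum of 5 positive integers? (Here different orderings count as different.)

126

Place 4 bars in the 9 internal gaps of a row of 10 dots: C(9,4) = 126.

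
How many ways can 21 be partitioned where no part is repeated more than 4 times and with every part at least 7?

Listing the qualifying partitions of 21:
21
14, 7
13, 8
12, 9
11, 10
7, 7, 7

6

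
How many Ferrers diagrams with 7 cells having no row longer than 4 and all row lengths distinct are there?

Listing the qualifying partitions of 7:
3 + 4
1 + 2 + 4
That's 2 in total.

2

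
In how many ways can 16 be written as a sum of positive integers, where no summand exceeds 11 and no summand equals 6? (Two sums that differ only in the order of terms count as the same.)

Enumerating by decreasing first part gives 177 partitions in all.

177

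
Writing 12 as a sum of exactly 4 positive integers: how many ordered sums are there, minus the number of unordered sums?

Compositions: C(11,3) = 165.
Unordered (partitions into 4 parts): 15.
Difference: 165 − 15 = 150.

150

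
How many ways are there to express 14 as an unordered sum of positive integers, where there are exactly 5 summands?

Enumerating:
10,1,1,1,1
9,2,1,1,1
8,3,1,1,1
8,2,2,1,1
7,4,1,1,1
7,3,2,1,1
7,2,2,2,1
6,5,1,1,1
6,4,2,1,1
6,3,3,1,1
6,3,2,2,1
6,2,2,2,2
5,5,2,1,1
5,4,3,1,1
5,4,2,2,1
5,3,3,2,1
5,3,2,2,2
4,4,4,1,1
4,4,3,2,1
4,4,2,2,2
4,3,3,3,1
4,3,3,2,2
3,3,3,3,2

23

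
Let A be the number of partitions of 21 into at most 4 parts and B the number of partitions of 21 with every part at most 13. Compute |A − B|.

627

Partitions of 21 into at most 4 parts: 120.
Partitions of 21 with every part at most 13: 747.
|120 − 747| = 627.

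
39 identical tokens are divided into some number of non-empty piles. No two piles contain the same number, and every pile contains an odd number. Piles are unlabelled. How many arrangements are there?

There are too many to list fully; the first 12 (by largest part) are:
39
35 + 3 + 1
33 + 5 + 1
31 + 7 + 1
31 + 5 + 3
29 + 9 + 1
29 + 7 + 3
27 + 11 + 1
27 + 9 + 3
27 + 7 + 5
25 + 13 + 1
25 + 11 + 3
…and 29 more, for 41 total.

41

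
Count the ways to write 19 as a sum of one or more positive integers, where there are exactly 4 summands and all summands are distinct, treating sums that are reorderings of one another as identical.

They are:
13+3+2+1
12+4+2+1
11+5+2+1
11+4+3+1
10+6+2+1
10+5+3+1
10+4+3+2
9+7+2+1
9+6+3+1
9+5+4+1
9+5+3+2
8+7+3+1
8+6+4+1
8+6+3+2
8+5+4+2
7+6+5+1
7+6+4+2
7+5+4+3

18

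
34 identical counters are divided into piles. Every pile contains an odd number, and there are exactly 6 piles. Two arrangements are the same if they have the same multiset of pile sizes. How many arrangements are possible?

Counting exhaustively, 90 partitions satisfy the conditions.

90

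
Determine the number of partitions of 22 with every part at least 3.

Direct enumeration gives 73 partitions.

73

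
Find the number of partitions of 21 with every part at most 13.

Systematic enumeration (by largest part, then next-largest, …) yields 747.

747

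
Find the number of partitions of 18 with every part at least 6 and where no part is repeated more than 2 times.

5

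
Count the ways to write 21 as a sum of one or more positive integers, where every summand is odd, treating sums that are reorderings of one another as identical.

76

There are 76 such partitions.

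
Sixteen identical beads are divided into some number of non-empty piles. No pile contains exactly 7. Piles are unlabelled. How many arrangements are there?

Systematic enumeration (by largest part, then next-largest, …) yields 201.

201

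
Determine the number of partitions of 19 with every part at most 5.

Direct enumeration gives 164 partitions.

164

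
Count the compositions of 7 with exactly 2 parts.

Place 1 bars in the 6 internal gaps of a row of 7 dots: C(6,1) = 6.

6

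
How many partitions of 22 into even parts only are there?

There are too many to list fully; the first 12 (by largest part) are:
22
20+2
18+4
18+2+2
16+6
16+4+2
16+2+2+2
14+8
14+6+2
14+4+4
14+4+2+2
14+2+2+2+2
…and 44 more, for 56 total.

56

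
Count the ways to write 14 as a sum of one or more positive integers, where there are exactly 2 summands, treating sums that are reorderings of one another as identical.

7

The partitions of 14 that satisfy the conditions:
13, 1
12, 2
11, 3
10, 4
9, 5
8, 6
7, 7
That's 7 in total.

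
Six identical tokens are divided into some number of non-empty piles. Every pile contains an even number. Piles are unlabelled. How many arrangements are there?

3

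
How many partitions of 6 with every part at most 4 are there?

9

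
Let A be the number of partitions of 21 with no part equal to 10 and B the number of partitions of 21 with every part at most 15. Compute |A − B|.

37

Partitions of 21 with no part equal to 10: 736.
Partitions of 21 with every part at most 15: 773.
|736 − 773| = 37.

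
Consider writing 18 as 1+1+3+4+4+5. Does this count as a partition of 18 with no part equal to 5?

No

The parts sum to 18, and the condition 'no summand equals 5' is violated.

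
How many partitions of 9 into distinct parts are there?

They are:
9
1+8
2+7
3+6
1+2+6
4+5
1+3+5
2+3+4

8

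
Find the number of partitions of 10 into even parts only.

Listing the qualifying partitions of 10:
10
8,2
6,4
6,2,2
4,4,2
4,2,2,2
2,2,2,2,2

7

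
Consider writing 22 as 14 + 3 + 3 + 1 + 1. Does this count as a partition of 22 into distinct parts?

The parts sum to 22, and the condition 'all summands are distinct' is violated.

No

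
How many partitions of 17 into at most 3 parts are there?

33

A partial list (first 12 by largest part):
17
16,1
15,2
15,1,1
14,3
14,2,1
13,4
13,3,1
13,2,2
12,5
12,4,1
12,3,2
…and 21 more, for 33 total.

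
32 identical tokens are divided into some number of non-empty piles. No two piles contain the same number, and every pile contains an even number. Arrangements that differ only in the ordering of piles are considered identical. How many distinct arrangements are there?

32

A partial list (first 12 by largest part):
32
30, 2
28, 4
26, 6
26, 4, 2
24, 8
24, 6, 2
22, 10
22, 8, 2
22, 6, 4
20, 12
20, 10, 2
…and 20 more, for 32 total.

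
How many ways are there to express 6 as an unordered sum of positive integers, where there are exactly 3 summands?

3

Listing the qualifying partitions of 6:
4, 1, 1
3, 2, 1
2, 2, 2
That's 3 in total.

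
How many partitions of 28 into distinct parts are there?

There are 222 such partitions.

222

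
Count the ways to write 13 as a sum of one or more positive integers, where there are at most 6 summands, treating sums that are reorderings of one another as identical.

71

Counting exhaustively, 71 partitions satisfy the conditions.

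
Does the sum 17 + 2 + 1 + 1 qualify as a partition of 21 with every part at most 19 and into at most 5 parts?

The parts sum to 21, and the condition 'no summand exceeds 19' holds; the condition 'there are at most 5 summands' holds.

Yes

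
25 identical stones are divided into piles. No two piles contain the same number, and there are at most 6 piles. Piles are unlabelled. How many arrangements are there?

142

Enumerating by decreasing first part gives 142 partitions in all.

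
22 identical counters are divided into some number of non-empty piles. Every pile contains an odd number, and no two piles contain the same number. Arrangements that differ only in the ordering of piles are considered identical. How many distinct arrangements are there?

Enumerating:
1,21
3,19
5,17
7,15
9,13
1,3,5,13
1,3,7,11
1,5,7,9

8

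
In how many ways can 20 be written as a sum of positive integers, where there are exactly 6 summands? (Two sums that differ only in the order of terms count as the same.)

A full systematic count gives 90.

90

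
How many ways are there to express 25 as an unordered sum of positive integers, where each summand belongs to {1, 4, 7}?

17

They are:
7,7,7,4
7,7,7,1,1,1,1
7,7,4,4,1,1,1
7,7,4,1,1,1,1,1,1,1
7,7,1,1,1,1,1,1,1,1,1,1,1
7,4,4,4,4,1,1
7,4,4,4,1,1,1,1,1,1
7,4,4,1,1,1,1,1,1,1,1,1,1
7,4,1,1,1,1,1,1,1,1,1,1,1,1,1,1
7,1,1,1,1,1,1,1,1,1,1,1,1,1,1,1,1,1,1
4,4,4,4,4,4,1
4,4,4,4,4,1,1,1,1,1
4,4,4,4,1,1,1,1,1,1,1,1,1
4,4,4,1,1,1,1,1,1,1,1,1,1,1,1,1
4,4,1,1,1,1,1,1,1,1,1,1,1,1,1,1,1,1,1
4,1,1,1,1,1,1,1,1,1,1,1,1,1,1,1,1,1,1,1,1,1
1,1,1,1,1,1,1,1,1,1,1,1,1,1,1,1,1,1,1,1,1,1,1,1,1
That's 17 in total.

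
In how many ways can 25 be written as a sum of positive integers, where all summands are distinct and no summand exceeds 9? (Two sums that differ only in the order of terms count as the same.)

22

Enumerating:
1, 7, 8, 9
2, 6, 8, 9
3, 5, 8, 9
1, 2, 5, 8, 9
1, 3, 4, 8, 9
3, 6, 7, 9
1, 2, 6, 7, 9
4, 5, 7, 9
1, 3, 5, 7, 9
2, 3, 4, 7, 9
1, 4, 5, 6, 9
2, 3, 5, 6, 9
1, 2, 3, 4, 6, 9
4, 6, 7, 8
1, 3, 6, 7, 8
1, 4, 5, 7, 8
2, 3, 5, 7, 8
1, 2, 3, 4, 7, 8
2, 4, 5, 6, 8
1, 2, 3, 5, 6, 8
3, 4, 5, 6, 7
1, 2, 4, 5, 6, 7
Counting gives 22.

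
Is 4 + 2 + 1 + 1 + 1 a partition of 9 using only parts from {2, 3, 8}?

No

The parts sum to 9, and the condition 'each summand belongs to {2, 3, 8}' is violated.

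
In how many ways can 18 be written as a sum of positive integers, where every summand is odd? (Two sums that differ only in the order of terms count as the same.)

46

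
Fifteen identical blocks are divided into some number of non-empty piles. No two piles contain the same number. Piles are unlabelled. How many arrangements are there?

There are too many to list fully; the first 12 (by largest part) are:
15
14 + 1
13 + 2
12 + 3
12 + 2 + 1
11 + 4
11 + 3 + 1
10 + 5
10 + 4 + 1
10 + 3 + 2
9 + 6
9 + 5 + 1
…and 15 more, for 27 total.

27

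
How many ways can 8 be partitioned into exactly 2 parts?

4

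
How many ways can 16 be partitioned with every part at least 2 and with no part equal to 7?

47

A partial list (first 12 by largest part):
16
14+2
13+3
12+4
12+2+2
11+5
11+3+2
10+6
10+4+2
10+3+3
10+2+2+2
9+5+2
…and 35 more, for 47 total.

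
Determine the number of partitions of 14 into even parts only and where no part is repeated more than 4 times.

13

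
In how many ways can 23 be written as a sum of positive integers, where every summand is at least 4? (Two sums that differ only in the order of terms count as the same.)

39

A partial list (first 12 by largest part):
23
4,19
5,18
6,17
7,16
8,15
4,4,15
9,14
4,5,14
10,13
4,6,13
5,5,13
…and 27 more, for 39 total.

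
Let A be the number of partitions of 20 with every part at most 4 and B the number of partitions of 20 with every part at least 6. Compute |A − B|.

100

Partitions of 20 with every part at most 4: 108.
Partitions of 20 with every part at least 6: 8.
|108 − 8| = 100.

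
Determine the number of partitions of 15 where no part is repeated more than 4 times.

There are 127 such partitions.

127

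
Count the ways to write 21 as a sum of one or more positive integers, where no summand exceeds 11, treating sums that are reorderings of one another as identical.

695

Enumerating by decreasing first part gives 695 partitions in all.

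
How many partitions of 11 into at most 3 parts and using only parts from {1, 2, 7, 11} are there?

2

They are:
11
7,2,2
Counting gives 2.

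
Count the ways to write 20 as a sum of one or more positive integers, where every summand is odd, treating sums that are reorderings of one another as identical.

A partial list (first 12 by largest part):
19,1
17,3
17,1,1,1
15,5
15,3,1,1
15,1,1,1,1,1
13,7
13,5,1,1
13,3,3,1
13,3,1,1,1,1
13,1,1,1,1,1,1,1
11,9
…and 52 more, for 64 total.

64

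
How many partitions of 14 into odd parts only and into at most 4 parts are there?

10

They are:
13, 1
11, 3
11, 1, 1, 1
9, 5
9, 3, 1, 1
7, 7
7, 5, 1, 1
7, 3, 3, 1
5, 5, 3, 1
5, 3, 3, 3
Counting gives 10.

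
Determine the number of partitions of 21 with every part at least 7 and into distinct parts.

5

They are:
21
14+7
13+8
12+9
11+10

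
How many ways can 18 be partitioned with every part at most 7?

Counting exhaustively, 248 partitions satisfy the conditions.

248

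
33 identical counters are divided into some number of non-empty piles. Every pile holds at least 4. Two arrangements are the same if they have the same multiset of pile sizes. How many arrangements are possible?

A full systematic count gives 225.

225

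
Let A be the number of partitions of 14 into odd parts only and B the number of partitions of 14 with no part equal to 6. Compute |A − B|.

91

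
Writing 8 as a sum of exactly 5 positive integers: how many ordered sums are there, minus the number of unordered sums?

32

Ordered (compositions into 5 parts): C(7,4) = 35.
Unordered (partitions into 5 parts): 3.
Difference: 35 − 3 = 32.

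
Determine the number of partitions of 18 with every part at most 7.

248

Systematic enumeration (by largest part, then next-largest, …) yields 248.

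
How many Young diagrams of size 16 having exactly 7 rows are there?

A partial list (first 12 by largest part):
1,1,1,1,1,1,10
1,1,1,1,1,2,9
1,1,1,1,1,3,8
1,1,1,1,2,2,8
1,1,1,1,1,4,7
1,1,1,1,2,3,7
1,1,1,2,2,2,7
1,1,1,1,1,5,6
1,1,1,1,2,4,6
1,1,1,1,3,3,6
1,1,1,2,2,3,6
1,1,2,2,2,2,6
…and 16 more, for 28 total.

28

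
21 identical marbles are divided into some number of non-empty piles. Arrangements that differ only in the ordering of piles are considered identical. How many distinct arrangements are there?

792

Systematic enumeration (by largest part, then next-largest, …) yields 792.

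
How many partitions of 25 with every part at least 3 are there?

130

Systematic enumeration (by largest part, then next-largest, …) yields 130.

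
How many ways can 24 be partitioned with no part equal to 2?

A full systematic count gives 573.

573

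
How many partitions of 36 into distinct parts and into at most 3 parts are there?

Systematic enumeration (by largest part, then next-largest, …) yields 109.

109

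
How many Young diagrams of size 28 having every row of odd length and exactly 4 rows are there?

There are too many to list fully; the first 12 (by largest part) are:
25+1+1+1
23+3+1+1
21+5+1+1
21+3+3+1
19+7+1+1
19+5+3+1
19+3+3+3
17+9+1+1
17+7+3+1
17+5+5+1
17+5+3+3
15+11+1+1
…and 22 more, for 34 total.

34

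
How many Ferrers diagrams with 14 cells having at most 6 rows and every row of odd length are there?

15

Enumerating:
13+1
11+3
11+1+1+1
9+5
9+3+1+1
9+1+1+1+1+1
7+7
7+5+1+1
7+3+3+1
7+3+1+1+1+1
5+5+3+1
5+5+1+1+1+1
5+3+3+3
5+3+3+1+1+1
3+3+3+3+1+1
That's 15 in total.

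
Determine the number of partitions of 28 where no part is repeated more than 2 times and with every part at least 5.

44

There are too many to list fully; the first 12 (by largest part) are:
28
5 + 23
6 + 22
7 + 21
8 + 20
9 + 19
10 + 18
5 + 5 + 18
11 + 17
5 + 6 + 17
12 + 16
5 + 7 + 16
…and 32 more, for 44 total.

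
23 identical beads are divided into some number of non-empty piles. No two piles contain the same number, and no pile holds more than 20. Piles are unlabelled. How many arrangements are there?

Direct enumeration gives 101 partitions.

101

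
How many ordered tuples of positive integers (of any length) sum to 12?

2048

Each of the 11 gaps between 12 units is either a break or not: 2^11 = 2048.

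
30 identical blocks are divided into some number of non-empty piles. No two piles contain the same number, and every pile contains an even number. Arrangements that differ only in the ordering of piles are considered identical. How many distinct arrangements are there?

27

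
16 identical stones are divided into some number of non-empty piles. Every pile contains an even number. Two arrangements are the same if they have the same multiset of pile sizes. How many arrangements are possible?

The partitions of 16 that satisfy the conditions:
16
2+14
4+12
2+2+12
6+10
2+4+10
2+2+2+10
8+8
2+6+8
4+4+8
2+2+4+8
2+2+2+2+8
4+6+6
2+2+6+6
2+4+4+6
2+2+2+4+6
2+2+2+2+2+6
4+4+4+4
2+2+4+4+4
2+2+2+2+4+4
2+2+2+2+2+2+4
2+2+2+2+2+2+2+2
That's 22 in total.

22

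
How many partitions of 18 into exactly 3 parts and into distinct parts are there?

19

The partitions of 18 that satisfy the conditions:
15, 2, 1
14, 3, 1
13, 4, 1
13, 3, 2
12, 5, 1
12, 4, 2
11, 6, 1
11, 5, 2
11, 4, 3
10, 7, 1
10, 6, 2
10, 5, 3
9, 8, 1
9, 7, 2
9, 6, 3
9, 5, 4
8, 7, 3
8, 6, 4
7, 6, 5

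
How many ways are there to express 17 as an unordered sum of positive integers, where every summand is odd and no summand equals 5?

Enumerating:
17
1,1,15
1,3,13
1,1,1,1,13
3,3,11
1,1,1,3,11
1,1,1,1,1,1,11
1,7,9
1,1,3,3,9
1,1,1,1,1,3,9
1,1,1,1,1,1,1,1,9
3,7,7
1,1,1,7,7
1,3,3,3,7
1,1,1,1,3,3,7
1,1,1,1,1,1,1,3,7
1,1,1,1,1,1,1,1,1,1,7
1,1,3,3,3,3,3
1,1,1,1,1,3,3,3,3
1,1,1,1,1,1,1,1,3,3,3
1,1,1,1,1,1,1,1,1,1,1,3,3
1,1,1,1,1,1,1,1,1,1,1,1,1,1,3
1,1,1,1,1,1,1,1,1,1,1,1,1,1,1,1,1
That's 23 in total.

23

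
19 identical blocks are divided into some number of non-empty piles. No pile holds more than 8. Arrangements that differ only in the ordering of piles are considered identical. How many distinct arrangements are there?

Counting exhaustively, 352 partitions satisfy the conditions.

352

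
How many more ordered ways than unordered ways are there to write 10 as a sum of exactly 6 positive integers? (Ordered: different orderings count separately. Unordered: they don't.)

121

Ordered (compositions into 6 parts): C(9,5) = 126.
Unordered (partitions into 6 parts): 5.
Difference: 126 − 5 = 121.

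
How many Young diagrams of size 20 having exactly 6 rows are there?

Systematic enumeration (by largest part, then next-largest, …) yields 90.

90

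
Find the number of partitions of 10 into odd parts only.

10

Enumerating:
9 + 1
7 + 3
7 + 1 + 1 + 1
5 + 5
5 + 3 + 1 + 1
5 + 1 + 1 + 1 + 1 + 1
3 + 3 + 3 + 1
3 + 3 + 1 + 1 + 1 + 1
3 + 1 + 1 + 1 + 1 + 1 + 1 + 1
1 + 1 + 1 + 1 + 1 + 1 + 1 + 1 + 1 + 1
That's 10 in total.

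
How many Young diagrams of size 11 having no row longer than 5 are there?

37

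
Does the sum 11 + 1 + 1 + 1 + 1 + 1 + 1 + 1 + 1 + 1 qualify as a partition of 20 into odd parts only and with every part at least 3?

The parts sum to 20, and the condition 'every summand is at least 3' is violated.

No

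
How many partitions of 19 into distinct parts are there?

There are too many to list fully; the first 12 (by largest part) are:
19
18+1
17+2
16+3
16+2+1
15+4
15+3+1
14+5
14+4+1
14+3+2
13+6
13+5+1
…and 42 more, for 54 total.

54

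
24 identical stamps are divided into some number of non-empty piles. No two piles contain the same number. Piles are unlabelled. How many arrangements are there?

122

Enumerating by decreasing first part gives 122 partitions in all.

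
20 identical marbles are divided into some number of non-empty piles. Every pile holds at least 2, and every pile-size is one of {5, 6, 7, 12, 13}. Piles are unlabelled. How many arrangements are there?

3

The partitions of 20 that satisfy the conditions:
13 + 7
7 + 7 + 6
5 + 5 + 5 + 5
Counting gives 3.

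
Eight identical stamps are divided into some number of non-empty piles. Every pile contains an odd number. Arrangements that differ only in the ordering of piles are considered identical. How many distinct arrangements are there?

6

They are:
7, 1
5, 3
5, 1, 1, 1
3, 3, 1, 1
3, 1, 1, 1, 1, 1
1, 1, 1, 1, 1, 1, 1, 1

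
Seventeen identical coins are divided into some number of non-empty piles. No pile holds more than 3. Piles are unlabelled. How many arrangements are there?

A partial list (first 12 by largest part):
3+3+3+3+3+2
3+3+3+3+3+1+1
3+3+3+3+2+2+1
3+3+3+3+2+1+1+1
3+3+3+3+1+1+1+1+1
3+3+3+2+2+2+2
3+3+3+2+2+2+1+1
3+3+3+2+2+1+1+1+1
3+3+3+2+1+1+1+1+1+1
3+3+3+1+1+1+1+1+1+1+1
3+3+2+2+2+2+2+1
3+3+2+2+2+2+1+1+1
…and 21 more, for 33 total.

33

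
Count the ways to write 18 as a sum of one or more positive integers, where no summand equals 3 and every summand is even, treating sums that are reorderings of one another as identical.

30

There are too many to list fully; the first 12 (by largest part) are:
18
16+2
14+4
14+2+2
12+6
12+4+2
12+2+2+2
10+8
10+6+2
10+4+4
10+4+2+2
10+2+2+2+2
…and 18 more, for 30 total.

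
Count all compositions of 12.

2048

There are 11 gaps and each independently is a cut or not, giving 2^11 = 2048.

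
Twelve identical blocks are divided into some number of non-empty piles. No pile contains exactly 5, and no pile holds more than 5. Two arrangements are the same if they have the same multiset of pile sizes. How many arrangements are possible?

There are too many to list fully; the first 12 (by largest part) are:
4 + 4 + 4
1 + 3 + 4 + 4
2 + 2 + 4 + 4
1 + 1 + 2 + 4 + 4
1 + 1 + 1 + 1 + 4 + 4
2 + 3 + 3 + 4
1 + 1 + 3 + 3 + 4
1 + 2 + 2 + 3 + 4
1 + 1 + 1 + 2 + 3 + 4
1 + 1 + 1 + 1 + 1 + 3 + 4
2 + 2 + 2 + 2 + 4
1 + 1 + 2 + 2 + 2 + 4
…and 22 more, for 34 total.

34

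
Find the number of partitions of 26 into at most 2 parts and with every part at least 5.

Listing the qualifying partitions of 26:
26
21+5
20+6
19+7
18+8
17+9
16+10
15+11
14+12
13+13

10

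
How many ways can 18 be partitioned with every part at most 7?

248

Systematic enumeration (by largest part, then next-largest, …) yields 248.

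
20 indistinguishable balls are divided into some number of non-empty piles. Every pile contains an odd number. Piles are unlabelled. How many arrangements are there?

There are too many to list fully; the first 12 (by largest part) are:
19 + 1
17 + 3
17 + 1 + 1 + 1
15 + 5
15 + 3 + 1 + 1
15 + 1 + 1 + 1 + 1 + 1
13 + 7
13 + 5 + 1 + 1
13 + 3 + 3 + 1
13 + 3 + 1 + 1 + 1 + 1
13 + 1 + 1 + 1 + 1 + 1 + 1 + 1
11 + 9
…and 52 more, for 64 total.

64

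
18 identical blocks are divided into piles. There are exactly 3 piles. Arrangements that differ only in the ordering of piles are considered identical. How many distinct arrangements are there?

A partial list (first 12 by largest part):
16+1+1
15+2+1
14+3+1
14+2+2
13+4+1
13+3+2
12+5+1
12+4+2
12+3+3
11+6+1
11+5+2
11+4+3
…and 15 more, for 27 total.

27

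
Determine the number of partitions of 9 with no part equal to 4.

Listing the qualifying partitions of 9:
9
1, 8
2, 7
1, 1, 7
3, 6
1, 2, 6
1, 1, 1, 6
1, 3, 5
2, 2, 5
1, 1, 2, 5
1, 1, 1, 1, 5
3, 3, 3
1, 2, 3, 3
1, 1, 1, 3, 3
2, 2, 2, 3
1, 1, 2, 2, 3
1, 1, 1, 1, 2, 3
1, 1, 1, 1, 1, 1, 3
1, 2, 2, 2, 2
1, 1, 1, 2, 2, 2
1, 1, 1, 1, 1, 2, 2
1, 1, 1, 1, 1, 1, 1, 2
1, 1, 1, 1, 1, 1, 1, 1, 1

23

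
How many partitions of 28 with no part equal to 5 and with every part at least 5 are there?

29

There are too many to list fully; the first 12 (by largest part) are:
28
6,22
7,21
8,20
9,19
10,18
11,17
12,16
6,6,16
13,15
6,7,15
14,14
…and 17 more, for 29 total.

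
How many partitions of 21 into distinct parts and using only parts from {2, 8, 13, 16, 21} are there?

Listing the qualifying partitions of 21:
21
13, 8

2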